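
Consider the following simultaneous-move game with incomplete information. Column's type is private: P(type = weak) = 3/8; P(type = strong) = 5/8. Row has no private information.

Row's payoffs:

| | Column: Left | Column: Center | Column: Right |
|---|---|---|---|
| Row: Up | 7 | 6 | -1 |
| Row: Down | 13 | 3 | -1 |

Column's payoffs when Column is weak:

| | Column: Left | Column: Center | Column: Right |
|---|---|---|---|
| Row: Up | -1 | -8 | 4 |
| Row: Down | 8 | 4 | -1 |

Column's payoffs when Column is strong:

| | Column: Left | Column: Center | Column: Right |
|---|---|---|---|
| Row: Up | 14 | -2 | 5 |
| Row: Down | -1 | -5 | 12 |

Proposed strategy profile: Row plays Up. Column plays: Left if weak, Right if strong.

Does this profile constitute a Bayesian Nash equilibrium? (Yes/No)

Row plays Up: E[Up] = 3/8·(7) + 5/8·(-1) = 2; E[Down] = 17/4. Not best-responding. ✗
Column (type weak), facing Up: Left gives -1, Center gives -8, Right gives 4. Proposed Left is not best — profitable deviation exists. ✗
Column (type strong), facing Up: Left gives 14, Center gives -2, Right gives 5. Proposed Right is not best — profitable deviation exists. ✗

No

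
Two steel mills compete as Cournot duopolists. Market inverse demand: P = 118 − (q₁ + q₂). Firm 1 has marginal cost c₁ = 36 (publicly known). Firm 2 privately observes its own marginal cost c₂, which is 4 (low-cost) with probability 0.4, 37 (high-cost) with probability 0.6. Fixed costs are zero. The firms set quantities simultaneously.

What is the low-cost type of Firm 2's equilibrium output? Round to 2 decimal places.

45.37

Each type of Firm 2 best-responds to q₁; Firm 1 best-responds to the expected q₂ over Firm 2's types.
Firm 2 with cost c maximizes (118 − (q₁+q₂) − c)·q₂, giving q₂(c) = (118 − c − q₁)/2.
E[c₂] = 0.4·4 + 0.6·37 = 23.8
Firm 1's FOC against E[q₂] yields q₁ = (118 − 2·36 + E[c₂])/3 = (118 − 72 + 23.8)/3 = 23.2667.
q₂(low-cost) = (118 − 4 − 23.2667)/2 = 45.3667.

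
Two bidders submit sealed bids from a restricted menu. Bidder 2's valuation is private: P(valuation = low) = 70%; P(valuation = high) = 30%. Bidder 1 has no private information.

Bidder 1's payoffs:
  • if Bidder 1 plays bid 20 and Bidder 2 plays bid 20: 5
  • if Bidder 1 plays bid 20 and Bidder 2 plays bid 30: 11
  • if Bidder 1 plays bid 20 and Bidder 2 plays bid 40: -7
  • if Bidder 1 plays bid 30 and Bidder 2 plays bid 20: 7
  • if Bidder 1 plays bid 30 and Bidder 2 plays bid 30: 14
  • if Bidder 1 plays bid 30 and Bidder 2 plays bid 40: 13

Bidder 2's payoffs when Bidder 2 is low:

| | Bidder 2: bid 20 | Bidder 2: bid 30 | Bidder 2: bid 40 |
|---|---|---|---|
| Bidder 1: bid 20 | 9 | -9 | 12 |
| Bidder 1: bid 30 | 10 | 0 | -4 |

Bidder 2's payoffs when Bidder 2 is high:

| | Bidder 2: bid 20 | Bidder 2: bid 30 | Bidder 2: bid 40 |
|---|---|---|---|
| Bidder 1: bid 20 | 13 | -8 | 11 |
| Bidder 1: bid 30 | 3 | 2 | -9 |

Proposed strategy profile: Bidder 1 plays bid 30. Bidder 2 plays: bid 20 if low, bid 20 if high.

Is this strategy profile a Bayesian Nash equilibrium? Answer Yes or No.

Bidder 1 plays bid 30: E[bid 30] = 0.7·(7) + 0.3·(7) = 7; E[bid 20] = 5. Best-responding. ✓
Bidder 2 (valuation low), facing bid 30: bid 20 gives 10, bid 30 gives 0, bid 40 gives -4. Proposed bid 20 is best. ✓
Bidder 2 (valuation high), facing bid 30: bid 20 gives 3, bid 30 gives 2, bid 40 gives -9. Proposed bid 20 is best. ✓

Yes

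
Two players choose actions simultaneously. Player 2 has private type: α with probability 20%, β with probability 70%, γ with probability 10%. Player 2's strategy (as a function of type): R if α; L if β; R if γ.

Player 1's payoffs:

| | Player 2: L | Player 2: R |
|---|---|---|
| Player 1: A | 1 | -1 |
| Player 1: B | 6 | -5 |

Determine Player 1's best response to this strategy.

E[A] = 0.2·(-1) + 0.7·(1) + 0.1·(-1) = 0.4
E[B] = 0.2·(-5) + 0.7·(6) + 0.1·(-5) = 2.7
Best response: B (2.7 is the largest).

B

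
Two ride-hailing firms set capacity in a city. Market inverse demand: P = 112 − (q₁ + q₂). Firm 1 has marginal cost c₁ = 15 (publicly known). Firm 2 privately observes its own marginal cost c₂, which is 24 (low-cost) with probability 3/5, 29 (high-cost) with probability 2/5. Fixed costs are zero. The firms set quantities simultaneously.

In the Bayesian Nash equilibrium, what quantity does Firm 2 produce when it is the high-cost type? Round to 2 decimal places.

Firm 2 with cost c maximizes (112 − (q₁+q₂) − c)·q₂, giving q₂(c) = (112 − c − q₁)/2.
E[c₂] = 3/5·24 + 2/5·29 = 26
Firm 1's FOC against E[q₂] yields q₁ = (112 − 2·15 + E[c₂])/3 = (112 − 30 + 26)/3 = 36.
q₂(high-cost) = (112 − 29 − 36)/2 = 23.5.

23.50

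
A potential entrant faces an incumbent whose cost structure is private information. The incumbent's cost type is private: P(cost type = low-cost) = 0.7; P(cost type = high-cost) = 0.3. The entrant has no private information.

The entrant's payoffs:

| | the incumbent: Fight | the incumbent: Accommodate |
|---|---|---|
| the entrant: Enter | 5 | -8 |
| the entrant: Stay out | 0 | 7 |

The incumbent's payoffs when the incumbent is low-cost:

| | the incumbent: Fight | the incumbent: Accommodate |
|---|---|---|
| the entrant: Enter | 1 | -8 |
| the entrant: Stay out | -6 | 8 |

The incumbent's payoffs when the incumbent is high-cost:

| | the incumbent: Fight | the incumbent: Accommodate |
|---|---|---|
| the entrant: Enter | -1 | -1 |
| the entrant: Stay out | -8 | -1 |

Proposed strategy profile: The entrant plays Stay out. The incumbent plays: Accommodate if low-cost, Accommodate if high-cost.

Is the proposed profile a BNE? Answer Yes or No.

A profile is a BNE iff every type of every player is best-responding given beliefs about the other side.
The entrant plays Stay out: E[Stay out] = 0.7·(7) + 0.3·(7) = 7; E[Enter] = -8. Best-responding. ✓
The incumbent (cost type low-cost), facing Stay out: Fight gives -6, Accommodate gives 8. Proposed Accommodate is best. ✓
The incumbent (cost type high-cost), facing Stay out: Fight gives -8, Accommodate gives -1. Proposed Accommodate is best. ✓

Yes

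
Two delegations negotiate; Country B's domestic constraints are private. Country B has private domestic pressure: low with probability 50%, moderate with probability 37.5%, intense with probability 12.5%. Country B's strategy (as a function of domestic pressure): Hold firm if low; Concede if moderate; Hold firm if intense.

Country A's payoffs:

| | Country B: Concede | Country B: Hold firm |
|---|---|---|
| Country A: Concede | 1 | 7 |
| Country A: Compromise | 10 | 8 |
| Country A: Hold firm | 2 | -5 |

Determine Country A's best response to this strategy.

Compute Country A's expected payoff for each action, taking the expectation over Country B's type.
E[Concede] = 0.5·(7) + 0.375·(1) + 0.125·(7) = 4.75
E[Compromise] = 0.5·(8) + 0.375·(10) + 0.125·(8) = 8.75
E[Hold firm] = 0.5·(-5) + 0.375·(2) + 0.125·(-5) = -2.375
Best response: Compromise (8.75 is the largest).

Compromise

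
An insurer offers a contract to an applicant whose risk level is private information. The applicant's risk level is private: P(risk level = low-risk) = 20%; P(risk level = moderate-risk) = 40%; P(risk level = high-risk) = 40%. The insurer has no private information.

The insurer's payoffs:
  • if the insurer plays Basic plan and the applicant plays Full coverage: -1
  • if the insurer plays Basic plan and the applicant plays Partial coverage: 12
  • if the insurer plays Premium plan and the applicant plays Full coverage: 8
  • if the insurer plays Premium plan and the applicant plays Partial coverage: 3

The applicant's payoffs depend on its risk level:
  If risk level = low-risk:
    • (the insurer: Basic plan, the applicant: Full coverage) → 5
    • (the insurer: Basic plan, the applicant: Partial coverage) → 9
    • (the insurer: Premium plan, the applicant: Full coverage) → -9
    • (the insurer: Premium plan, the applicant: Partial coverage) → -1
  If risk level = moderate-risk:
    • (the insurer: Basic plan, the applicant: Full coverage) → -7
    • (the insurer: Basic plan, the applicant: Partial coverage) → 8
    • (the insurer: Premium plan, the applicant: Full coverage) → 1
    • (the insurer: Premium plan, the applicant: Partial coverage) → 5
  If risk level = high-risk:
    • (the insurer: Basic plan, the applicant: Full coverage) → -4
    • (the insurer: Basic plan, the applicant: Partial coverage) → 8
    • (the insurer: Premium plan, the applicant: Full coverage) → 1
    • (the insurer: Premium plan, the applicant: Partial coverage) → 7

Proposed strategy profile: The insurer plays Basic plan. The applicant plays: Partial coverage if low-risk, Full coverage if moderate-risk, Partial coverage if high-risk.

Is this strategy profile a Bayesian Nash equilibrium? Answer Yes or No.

The insurer plays Basic plan: E[Basic plan] = 0.2·(12) + 0.4·(-1) + 0.4·(12) = 6.8; E[Premium plan] = 5. Best-responding. ✓
The applicant (risk level low-risk), facing Basic plan: Full coverage gives 5, Partial coverage gives 9. Proposed Partial coverage is best. ✓
The applicant (risk level moderate-risk), facing Basic plan: Full coverage gives -7, Partial coverage gives 8. Proposed Full coverage is not best — profitable deviation exists. ✗
The applicant (risk level high-risk), facing Basic plan: Full coverage gives -4, Partial coverage gives 8. Proposed Partial coverage is best. ✓

No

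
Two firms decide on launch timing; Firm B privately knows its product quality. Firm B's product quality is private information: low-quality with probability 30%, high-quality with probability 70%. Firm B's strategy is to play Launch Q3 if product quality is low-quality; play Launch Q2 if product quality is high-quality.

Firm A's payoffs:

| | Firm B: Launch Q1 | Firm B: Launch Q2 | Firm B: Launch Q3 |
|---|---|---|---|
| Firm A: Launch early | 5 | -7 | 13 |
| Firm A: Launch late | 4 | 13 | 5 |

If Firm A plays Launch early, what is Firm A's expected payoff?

-1

E[Launch early] = 0.3·13 + 0.7·(-7) = 3.9 + (-4.9) = -1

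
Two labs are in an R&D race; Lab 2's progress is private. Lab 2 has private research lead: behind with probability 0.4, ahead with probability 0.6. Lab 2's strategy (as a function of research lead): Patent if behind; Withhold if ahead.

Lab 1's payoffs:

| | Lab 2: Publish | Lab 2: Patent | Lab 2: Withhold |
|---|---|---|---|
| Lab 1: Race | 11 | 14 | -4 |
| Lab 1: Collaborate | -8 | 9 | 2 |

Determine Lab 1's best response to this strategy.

Compute Lab 1's expected payoff for each action, taking the expectation over Lab 2's type.
E[Race] = 0.4·(14) + 0.6·(-4) = 3.2
E[Collaborate] = 0.4·(9) + 0.6·(2) = 4.8
Best response: Collaborate (4.8 is the largest).

Collaborate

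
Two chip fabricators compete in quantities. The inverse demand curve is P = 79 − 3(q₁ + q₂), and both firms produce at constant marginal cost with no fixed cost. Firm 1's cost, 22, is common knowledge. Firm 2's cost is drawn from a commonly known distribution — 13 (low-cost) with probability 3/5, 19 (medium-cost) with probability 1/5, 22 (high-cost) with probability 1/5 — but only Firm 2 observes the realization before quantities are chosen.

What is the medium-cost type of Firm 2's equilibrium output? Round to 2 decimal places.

7.17

Type-c best response for Firm 2: q₂(c) = (79 − c)/6 − q₁/2.
Firm 1 maximizes expected profit; its first-order condition is 79 − 6q₁ − 3E[q₂] − 22 = 0.
Substituting E[q₂] and solving: E[c₂] = 16, so q₁ = (79 − 2·22 + 16)/9 = 5.66667.
q₂(medium-cost) = (79 − 19 − 3·5.66667)/6 = 7.16667.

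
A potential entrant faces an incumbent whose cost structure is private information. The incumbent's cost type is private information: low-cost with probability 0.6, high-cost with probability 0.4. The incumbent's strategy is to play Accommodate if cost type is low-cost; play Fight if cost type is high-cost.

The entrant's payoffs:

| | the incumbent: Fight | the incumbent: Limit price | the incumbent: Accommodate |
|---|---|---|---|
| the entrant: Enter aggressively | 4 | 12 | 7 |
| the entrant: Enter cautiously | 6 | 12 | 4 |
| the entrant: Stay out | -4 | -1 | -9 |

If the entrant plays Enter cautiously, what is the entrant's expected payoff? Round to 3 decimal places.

4.800

Take the expectation over the incumbent's cost type, weighting each type's action by its prior probability.
E[Enter cautiously] = 0.6·4 + 0.4·6 = 2.4 + 2.4 = 4.8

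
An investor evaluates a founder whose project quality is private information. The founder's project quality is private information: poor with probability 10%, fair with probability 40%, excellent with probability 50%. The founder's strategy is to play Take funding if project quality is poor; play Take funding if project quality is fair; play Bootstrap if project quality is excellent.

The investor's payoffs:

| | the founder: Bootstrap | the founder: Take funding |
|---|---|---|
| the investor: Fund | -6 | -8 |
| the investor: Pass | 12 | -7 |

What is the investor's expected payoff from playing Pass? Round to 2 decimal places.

E[Pass] = 0.1·(-7) + 0.4·(-7) + 0.5·12 = (-0.7) + (-2.8) + 6 = 2.5

2.50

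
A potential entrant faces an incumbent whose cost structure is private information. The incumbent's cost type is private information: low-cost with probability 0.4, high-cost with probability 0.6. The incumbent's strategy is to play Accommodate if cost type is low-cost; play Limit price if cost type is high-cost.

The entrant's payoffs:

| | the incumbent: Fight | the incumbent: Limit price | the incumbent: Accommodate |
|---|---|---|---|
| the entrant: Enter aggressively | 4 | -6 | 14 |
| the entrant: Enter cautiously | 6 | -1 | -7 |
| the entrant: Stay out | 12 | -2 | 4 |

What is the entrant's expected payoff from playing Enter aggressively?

E[Enter aggressively] = 0.4·14 + 0.6·(-6) = 5.6 + (-3.6) = 2

2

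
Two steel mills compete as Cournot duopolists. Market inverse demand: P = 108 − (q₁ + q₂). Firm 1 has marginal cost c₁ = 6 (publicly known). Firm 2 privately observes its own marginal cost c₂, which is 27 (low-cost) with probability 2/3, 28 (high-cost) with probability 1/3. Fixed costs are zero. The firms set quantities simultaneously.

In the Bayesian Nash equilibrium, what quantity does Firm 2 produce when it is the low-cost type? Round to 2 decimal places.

19.94

Firm 2 with cost c maximizes (108 − (q₁+q₂) − c)·q₂, giving q₂(c) = (108 − c − q₁)/2.
E[c₂] = 2/3·27 + 1/3·28 = 27.3333
Firm 1's FOC against E[q₂] yields q₁ = (108 − 2·6 + E[c₂])/3 = (108 − 12 + 27.3333)/3 = 41.1111.
q₂(low-cost) = (108 − 27 − 41.1111)/2 = 19.9444.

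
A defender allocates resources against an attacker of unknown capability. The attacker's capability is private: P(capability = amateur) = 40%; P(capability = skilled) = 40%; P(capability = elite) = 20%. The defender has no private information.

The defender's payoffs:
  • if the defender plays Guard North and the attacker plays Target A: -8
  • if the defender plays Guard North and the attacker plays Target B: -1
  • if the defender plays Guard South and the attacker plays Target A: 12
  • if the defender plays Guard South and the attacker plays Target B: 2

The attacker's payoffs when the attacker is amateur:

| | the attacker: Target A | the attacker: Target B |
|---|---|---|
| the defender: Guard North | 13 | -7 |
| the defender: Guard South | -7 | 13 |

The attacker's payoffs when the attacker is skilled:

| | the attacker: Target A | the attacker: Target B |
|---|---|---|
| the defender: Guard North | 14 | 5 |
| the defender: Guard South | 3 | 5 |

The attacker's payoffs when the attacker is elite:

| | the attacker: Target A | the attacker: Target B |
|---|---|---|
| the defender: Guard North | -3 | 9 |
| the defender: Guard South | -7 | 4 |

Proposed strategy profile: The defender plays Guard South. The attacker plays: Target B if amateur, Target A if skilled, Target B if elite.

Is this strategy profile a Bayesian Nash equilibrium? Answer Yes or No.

No

The defender plays Guard South: E[Guard South] = 0.4·(2) + 0.4·(12) + 0.2·(2) = 6; E[Guard North] = -3.8. Best-responding. ✓
The attacker (capability amateur), facing Guard South: Target A gives -7, Target B gives 13. Proposed Target B is best. ✓
The attacker (capability skilled), facing Guard South: Target A gives 3, Target B gives 5. Proposed Target A is not best — profitable deviation exists. ✗
The attacker (capability elite), facing Guard South: Target A gives -7, Target B gives 4. Proposed Target B is best. ✓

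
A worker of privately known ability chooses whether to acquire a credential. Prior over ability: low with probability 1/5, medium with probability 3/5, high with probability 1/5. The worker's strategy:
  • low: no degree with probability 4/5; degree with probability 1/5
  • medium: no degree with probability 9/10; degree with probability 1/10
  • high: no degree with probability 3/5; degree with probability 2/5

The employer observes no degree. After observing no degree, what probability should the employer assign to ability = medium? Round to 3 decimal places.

Apply Bayes' rule using the sender's strategy as the likelihood.
P(no degree) = (1/5)·(4/5) + (3/5)·(9/10) + (1/5)·(3/5) = 41/50
P(medium | no degree) = ((3/5)·(9/10)) / (41/50) = (27/50) / (41/50) = 27/41

0.659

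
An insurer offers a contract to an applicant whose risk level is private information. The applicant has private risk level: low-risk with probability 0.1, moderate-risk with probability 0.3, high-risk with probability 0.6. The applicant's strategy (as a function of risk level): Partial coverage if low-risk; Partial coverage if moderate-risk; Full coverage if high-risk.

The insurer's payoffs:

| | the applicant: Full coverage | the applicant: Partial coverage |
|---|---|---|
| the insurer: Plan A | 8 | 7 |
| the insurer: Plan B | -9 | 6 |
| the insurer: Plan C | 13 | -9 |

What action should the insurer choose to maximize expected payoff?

Plan A

Compute the insurer's expected payoff for each action, taking the expectation over the applicant's type.
E[Plan A] = 0.1·(7) + 0.3·(7) + 0.6·(8) = 7.6
E[Plan B] = 0.1·(6) + 0.3·(6) + 0.6·(-9) = -3
E[Plan C] = 0.1·(-9) + 0.3·(-9) + 0.6·(13) = 4.2
Best response: Plan A (7.6 is the largest).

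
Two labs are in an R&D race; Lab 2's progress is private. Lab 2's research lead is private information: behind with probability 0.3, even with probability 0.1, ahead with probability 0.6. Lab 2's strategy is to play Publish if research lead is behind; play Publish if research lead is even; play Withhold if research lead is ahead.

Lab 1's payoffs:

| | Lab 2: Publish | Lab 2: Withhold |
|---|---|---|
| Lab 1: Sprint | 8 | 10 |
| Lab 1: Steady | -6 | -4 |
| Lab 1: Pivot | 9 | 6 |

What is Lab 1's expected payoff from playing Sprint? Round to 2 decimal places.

E[Sprint] = 0.3·8 + 0.1·8 + 0.6·10 = 2.4 + 0.8 + 6 = 9.2

9.20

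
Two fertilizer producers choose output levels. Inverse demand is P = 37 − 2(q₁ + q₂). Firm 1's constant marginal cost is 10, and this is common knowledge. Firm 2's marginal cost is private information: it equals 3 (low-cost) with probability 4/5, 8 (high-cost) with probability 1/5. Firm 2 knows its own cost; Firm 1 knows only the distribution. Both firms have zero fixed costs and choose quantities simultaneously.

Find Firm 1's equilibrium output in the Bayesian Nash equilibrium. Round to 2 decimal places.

3.50

Firm 2 with cost c maximizes (37 − 2(q₁+q₂) − c)·q₂, giving q₂(c) = (37 − c − 2q₁)/4.
E[c₂] = 4/5·3 + 1/5·8 = 4
Firm 1's FOC against E[q₂] yields q₁ = (37 − 2·10 + E[c₂])/6 = (37 − 20 + 4)/6 = 3.5.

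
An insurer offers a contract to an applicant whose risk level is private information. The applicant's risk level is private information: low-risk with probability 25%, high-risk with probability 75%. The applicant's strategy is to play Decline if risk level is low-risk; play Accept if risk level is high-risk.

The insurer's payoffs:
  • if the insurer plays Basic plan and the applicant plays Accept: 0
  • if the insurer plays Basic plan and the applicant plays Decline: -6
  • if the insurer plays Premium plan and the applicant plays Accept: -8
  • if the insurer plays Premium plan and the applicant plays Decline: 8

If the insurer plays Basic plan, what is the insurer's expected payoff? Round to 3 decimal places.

-1.500

E[Basic plan] = 0.25·(-6) + 0.75·0 = (-1.5) + 0 = -1.5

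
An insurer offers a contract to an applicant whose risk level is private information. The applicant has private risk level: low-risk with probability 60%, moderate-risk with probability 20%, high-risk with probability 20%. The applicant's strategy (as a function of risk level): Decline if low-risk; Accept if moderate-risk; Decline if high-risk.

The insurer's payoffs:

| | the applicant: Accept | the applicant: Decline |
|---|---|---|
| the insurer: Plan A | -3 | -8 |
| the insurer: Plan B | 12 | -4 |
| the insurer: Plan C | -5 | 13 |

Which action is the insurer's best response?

E[Plan A] = 0.6·(-8) + 0.2·(-3) + 0.2·(-8) = -7
E[Plan B] = 0.6·(-4) + 0.2·(12) + 0.2·(-4) = -0.8
E[Plan C] = 0.6·(13) + 0.2·(-5) + 0.2·(13) = 9.4
Best response: Plan C (9.4 is the largest).

Plan C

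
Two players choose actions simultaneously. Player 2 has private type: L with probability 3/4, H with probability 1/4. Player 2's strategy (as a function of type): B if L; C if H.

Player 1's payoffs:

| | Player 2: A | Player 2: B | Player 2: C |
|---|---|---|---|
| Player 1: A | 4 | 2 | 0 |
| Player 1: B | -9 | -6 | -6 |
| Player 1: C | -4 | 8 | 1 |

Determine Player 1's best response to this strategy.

C

E[A] = 3/4·(2) + 1/4·(0) = 3/2
E[B] = 3/4·(-6) + 1/4·(-6) = -6
E[C] = 3/4·(8) + 1/4·(1) = 25/4
Best response: C (25/4 is the largest).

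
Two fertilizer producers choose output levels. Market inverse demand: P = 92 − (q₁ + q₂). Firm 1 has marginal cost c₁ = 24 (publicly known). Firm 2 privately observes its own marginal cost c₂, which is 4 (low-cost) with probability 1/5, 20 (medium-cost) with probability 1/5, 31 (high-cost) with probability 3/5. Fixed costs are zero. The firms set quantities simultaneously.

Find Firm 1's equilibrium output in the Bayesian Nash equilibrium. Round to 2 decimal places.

Each type of Firm 2 best-responds to q₁; Firm 1 best-responds to the expected q₂ over Firm 2's types.
Firm 2 with cost c maximizes (92 − (q₁+q₂) − c)·q₂, giving q₂(c) = (92 − c − q₁)/2.
E[c₂] = 1/5·4 + 1/5·20 + 3/5·31 = 23.4
Firm 1's FOC against E[q₂] yields q₁ = (92 − 2·24 + E[c₂])/3 = (92 − 48 + 23.4)/3 = 22.4667.

22.47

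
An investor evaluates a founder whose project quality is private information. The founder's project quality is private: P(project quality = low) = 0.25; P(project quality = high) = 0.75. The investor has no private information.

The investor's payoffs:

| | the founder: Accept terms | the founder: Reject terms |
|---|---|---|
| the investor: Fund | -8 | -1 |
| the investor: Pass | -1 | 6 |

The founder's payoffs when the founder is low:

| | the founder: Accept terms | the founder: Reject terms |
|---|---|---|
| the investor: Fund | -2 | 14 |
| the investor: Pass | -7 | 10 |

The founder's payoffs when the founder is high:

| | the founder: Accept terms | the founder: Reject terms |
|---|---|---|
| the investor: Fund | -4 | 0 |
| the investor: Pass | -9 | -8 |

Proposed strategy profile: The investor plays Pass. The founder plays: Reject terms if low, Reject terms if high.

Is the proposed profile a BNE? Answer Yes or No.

The investor plays Pass: E[Pass] = 0.25·(6) + 0.75·(6) = 6; E[Fund] = -1. Best-responding. ✓
The founder (project quality low), facing Pass: Accept terms gives -7, Reject terms gives 10. Proposed Reject terms is best. ✓
The founder (project quality high), facing Pass: Accept terms gives -9, Reject terms gives -8. Proposed Reject terms is best. ✓

Yes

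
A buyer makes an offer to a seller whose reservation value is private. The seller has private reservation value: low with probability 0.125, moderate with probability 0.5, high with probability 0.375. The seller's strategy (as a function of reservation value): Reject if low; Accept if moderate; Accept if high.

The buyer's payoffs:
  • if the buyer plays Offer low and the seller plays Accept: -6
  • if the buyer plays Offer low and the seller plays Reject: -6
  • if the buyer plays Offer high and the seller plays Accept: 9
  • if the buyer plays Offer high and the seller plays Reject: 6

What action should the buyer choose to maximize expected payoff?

Offer high

E[Offer low] = 0.125·(-6) + 0.5·(-6) + 0.375·(-6) = -6
E[Offer high] = 0.125·(6) + 0.5·(9) + 0.375·(9) = 8.625
Best response: Offer high (8.625 is the largest).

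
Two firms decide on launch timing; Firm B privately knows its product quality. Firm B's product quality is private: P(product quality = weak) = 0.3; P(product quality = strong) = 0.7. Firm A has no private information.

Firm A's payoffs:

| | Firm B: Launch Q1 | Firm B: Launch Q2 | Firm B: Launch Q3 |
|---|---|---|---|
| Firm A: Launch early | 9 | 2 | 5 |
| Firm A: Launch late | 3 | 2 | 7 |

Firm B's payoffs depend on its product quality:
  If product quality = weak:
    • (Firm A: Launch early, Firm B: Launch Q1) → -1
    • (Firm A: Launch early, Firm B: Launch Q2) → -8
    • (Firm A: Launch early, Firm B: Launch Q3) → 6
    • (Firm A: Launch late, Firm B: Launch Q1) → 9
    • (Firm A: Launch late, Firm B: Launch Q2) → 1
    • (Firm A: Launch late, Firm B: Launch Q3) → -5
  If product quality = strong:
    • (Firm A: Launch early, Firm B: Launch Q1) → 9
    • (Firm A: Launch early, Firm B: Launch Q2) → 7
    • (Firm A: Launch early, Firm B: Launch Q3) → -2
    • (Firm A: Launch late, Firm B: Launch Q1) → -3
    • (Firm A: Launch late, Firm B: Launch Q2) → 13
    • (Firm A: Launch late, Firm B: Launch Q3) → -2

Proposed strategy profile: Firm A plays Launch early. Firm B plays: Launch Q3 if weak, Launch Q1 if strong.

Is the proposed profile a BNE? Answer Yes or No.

Yes

A profile is a BNE iff every type of every player is best-responding given beliefs about the other side.
Firm A plays Launch early: E[Launch early] = 0.3·(5) + 0.7·(9) = 7.8; E[Launch late] = 4.2. Best-responding. ✓
Firm B (product quality weak), facing Launch early: Launch Q1 gives -1, Launch Q2 gives -8, Launch Q3 gives 6. Proposed Launch Q3 is best. ✓
Firm B (product quality strong), facing Launch early: Launch Q1 gives 9, Launch Q2 gives 7, Launch Q3 gives -2. Proposed Launch Q1 is best. ✓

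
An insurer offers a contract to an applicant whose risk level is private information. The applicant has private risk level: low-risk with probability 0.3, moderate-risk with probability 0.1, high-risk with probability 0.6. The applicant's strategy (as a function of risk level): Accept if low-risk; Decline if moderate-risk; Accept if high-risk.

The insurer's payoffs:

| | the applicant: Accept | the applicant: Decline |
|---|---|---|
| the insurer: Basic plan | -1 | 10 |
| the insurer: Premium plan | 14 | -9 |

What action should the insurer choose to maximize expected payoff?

Premium plan

E[Basic plan] = 0.3·(-1) + 0.1·(10) + 0.6·(-1) = 0.1
E[Premium plan] = 0.3·(14) + 0.1·(-9) + 0.6·(14) = 11.7
Best response: Premium plan (11.7 is the largest).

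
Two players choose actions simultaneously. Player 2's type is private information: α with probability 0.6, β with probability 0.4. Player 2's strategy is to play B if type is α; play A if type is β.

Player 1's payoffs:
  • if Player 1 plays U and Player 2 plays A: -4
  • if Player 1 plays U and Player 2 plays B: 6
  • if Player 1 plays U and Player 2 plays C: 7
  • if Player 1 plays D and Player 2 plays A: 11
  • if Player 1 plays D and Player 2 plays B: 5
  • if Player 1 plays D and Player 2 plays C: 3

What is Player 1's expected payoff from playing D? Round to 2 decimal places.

7.40

E[D] = 0.6·5 + 0.4·11 = 3 + 4.4 = 7.4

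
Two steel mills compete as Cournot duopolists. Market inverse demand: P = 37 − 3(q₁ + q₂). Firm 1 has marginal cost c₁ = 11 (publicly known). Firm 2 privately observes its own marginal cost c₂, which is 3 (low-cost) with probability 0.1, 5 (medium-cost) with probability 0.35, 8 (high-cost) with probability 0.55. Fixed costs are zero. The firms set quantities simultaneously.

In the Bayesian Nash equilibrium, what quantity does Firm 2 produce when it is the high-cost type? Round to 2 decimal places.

3.64

Firm 2 with cost c maximizes (37 − 3(q₁+q₂) − c)·q₂, giving q₂(c) = (37 − c − 3q₁)/6.
E[c₂] = 0.1·3 + 0.35·5 + 0.55·8 = 6.45
Firm 1's FOC against E[q₂] yields q₁ = (37 − 2·11 + E[c₂])/9 = (37 − 22 + 6.45)/9 = 2.38333.
q₂(high-cost) = (37 − 8 − 3·2.38333)/6 = 3.64167.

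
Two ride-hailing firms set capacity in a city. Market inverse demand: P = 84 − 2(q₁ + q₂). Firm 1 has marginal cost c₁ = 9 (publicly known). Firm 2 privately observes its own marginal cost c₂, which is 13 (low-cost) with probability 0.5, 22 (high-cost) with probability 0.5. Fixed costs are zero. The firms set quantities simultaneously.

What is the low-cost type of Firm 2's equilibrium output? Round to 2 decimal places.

10.79

Firm 2 with cost c maximizes (84 − 2(q₁+q₂) − c)·q₂, giving q₂(c) = (84 − c − 2q₁)/4.
E[c₂] = 0.5·13 + 0.5·22 = 17.5
Firm 1's FOC against E[q₂] yields q₁ = (84 − 2·9 + E[c₂])/6 = (84 − 18 + 17.5)/6 = 13.9167.
q₂(low-cost) = (84 − 13 − 2·13.9167)/4 = 10.7917.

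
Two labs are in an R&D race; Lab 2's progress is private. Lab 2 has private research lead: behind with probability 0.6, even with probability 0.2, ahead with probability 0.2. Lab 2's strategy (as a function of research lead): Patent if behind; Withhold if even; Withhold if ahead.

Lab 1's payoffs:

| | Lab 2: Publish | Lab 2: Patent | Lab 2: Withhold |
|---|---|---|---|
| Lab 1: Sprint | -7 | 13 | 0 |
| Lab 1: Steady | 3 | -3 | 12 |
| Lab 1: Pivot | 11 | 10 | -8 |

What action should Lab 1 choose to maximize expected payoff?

E[Sprint] = 0.6·(13) + 0.2·(0) + 0.2·(0) = 7.8
E[Steady] = 0.6·(-3) + 0.2·(12) + 0.2·(12) = 3
E[Pivot] = 0.6·(10) + 0.2·(-8) + 0.2·(-8) = 2.8
Best response: Sprint (7.8 is the largest).

Sprint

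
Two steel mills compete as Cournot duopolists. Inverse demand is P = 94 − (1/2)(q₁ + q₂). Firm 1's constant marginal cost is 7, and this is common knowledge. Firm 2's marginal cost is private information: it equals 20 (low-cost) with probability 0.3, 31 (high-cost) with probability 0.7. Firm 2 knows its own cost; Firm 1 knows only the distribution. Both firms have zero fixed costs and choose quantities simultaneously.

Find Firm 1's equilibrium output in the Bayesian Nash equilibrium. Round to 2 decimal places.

71.80

Each type of Firm 2 best-responds to q₁; Firm 1 best-responds to the expected q₂ over Firm 2's types.
Firm 2 with cost c maximizes (94 − (1/2)(q₁+q₂) − c)·q₂, giving q₂(c) = (94 − c − (1/2)q₁).
E[c₂] = 0.3·20 + 0.7·31 = 27.7
Firm 1's FOC against E[q₂] yields q₁ = (94 − 2·7 + E[c₂])/(3/2) = (94 − 14 + 27.7)/(3/2) = 71.8.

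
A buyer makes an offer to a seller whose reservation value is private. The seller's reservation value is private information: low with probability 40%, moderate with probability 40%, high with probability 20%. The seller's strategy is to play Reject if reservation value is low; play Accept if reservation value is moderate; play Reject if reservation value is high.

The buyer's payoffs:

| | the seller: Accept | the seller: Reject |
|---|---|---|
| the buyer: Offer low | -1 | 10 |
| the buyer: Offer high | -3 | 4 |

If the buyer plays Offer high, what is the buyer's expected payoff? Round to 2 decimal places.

E[Offer high] = 0.4·4 + 0.4·(-3) + 0.2·4 = 1.6 + (-1.2) + 0.8 = 1.2

1.20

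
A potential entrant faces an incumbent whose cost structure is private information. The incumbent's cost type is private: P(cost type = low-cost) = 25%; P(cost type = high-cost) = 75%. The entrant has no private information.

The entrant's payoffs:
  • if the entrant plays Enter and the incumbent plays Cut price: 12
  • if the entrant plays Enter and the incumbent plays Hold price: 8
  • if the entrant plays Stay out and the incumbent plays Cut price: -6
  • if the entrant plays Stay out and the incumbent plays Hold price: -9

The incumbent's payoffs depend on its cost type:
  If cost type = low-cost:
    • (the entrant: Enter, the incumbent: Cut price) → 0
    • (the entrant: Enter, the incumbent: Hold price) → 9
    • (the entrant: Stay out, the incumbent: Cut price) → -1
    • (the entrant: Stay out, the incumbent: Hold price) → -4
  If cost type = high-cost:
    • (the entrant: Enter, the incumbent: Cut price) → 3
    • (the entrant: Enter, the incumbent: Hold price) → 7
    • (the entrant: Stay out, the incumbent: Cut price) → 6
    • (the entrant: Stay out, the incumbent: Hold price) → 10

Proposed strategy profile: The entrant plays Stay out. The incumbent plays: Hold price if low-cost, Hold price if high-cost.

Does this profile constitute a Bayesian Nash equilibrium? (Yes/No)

No

The entrant plays Stay out: E[Stay out] = 0.25·(-9) + 0.75·(-9) = -9; E[Enter] = 8. Not best-responding. ✗
The incumbent (cost type low-cost), facing Stay out: Cut price gives -1, Hold price gives -4. Proposed Hold price is not best — profitable deviation exists. ✗
The incumbent (cost type high-cost), facing Stay out: Cut price gives 6, Hold price gives 10. Proposed Hold price is best. ✓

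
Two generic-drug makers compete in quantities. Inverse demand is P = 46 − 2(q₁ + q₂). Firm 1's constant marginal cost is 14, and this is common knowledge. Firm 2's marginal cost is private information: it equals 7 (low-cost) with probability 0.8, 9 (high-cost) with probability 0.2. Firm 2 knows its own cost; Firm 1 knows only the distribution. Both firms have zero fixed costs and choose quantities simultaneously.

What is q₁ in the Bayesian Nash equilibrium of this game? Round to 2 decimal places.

Type-c best response for Firm 2: q₂(c) = (46 − c)/4 − q₁/2.
Firm 1 maximizes expected profit; its first-order condition is 46 − 4q₁ − 2E[q₂] − 14 = 0.
Substituting E[q₂] and solving: E[c₂] = 7.4, so q₁ = (46 − 2·14 + 7.4)/6 = 4.23333.

4.23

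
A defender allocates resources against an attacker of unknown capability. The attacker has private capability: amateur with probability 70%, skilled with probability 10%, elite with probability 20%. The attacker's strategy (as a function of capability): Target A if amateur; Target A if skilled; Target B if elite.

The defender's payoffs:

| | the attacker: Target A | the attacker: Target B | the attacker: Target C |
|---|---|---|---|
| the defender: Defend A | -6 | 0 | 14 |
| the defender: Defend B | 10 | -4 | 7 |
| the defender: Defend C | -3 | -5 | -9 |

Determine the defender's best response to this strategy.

E[Defend A] = 0.7·(-6) + 0.1·(-6) + 0.2·(0) = -4.8
E[Defend B] = 0.7·(10) + 0.1·(10) + 0.2·(-4) = 7.2
E[Defend C] = 0.7·(-3) + 0.1·(-3) + 0.2·(-5) = -3.4
Best response: Defend B (7.2 is the largest).

Defend B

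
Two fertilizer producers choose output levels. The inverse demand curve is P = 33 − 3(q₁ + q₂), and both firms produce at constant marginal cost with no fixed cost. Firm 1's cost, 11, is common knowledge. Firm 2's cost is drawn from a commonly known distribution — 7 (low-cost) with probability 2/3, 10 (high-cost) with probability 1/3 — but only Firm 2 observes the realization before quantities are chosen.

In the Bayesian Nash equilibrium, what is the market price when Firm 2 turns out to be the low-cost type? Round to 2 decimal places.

Type-c best response for Firm 2: q₂(c) = (33 − c)/6 − q₁/2.
Firm 1 maximizes expected profit; its first-order condition is 33 − 6q₁ − 3E[q₂] − 11 = 0.
Substituting E[q₂] and solving: E[c₂] = 8, so q₁ = (33 − 2·11 + 8)/9 = 2.11111.
q₂(low-cost) = 3.27778, so P = 33 − 3·(2.11111 + 3.27778) = 16.8333.

16.83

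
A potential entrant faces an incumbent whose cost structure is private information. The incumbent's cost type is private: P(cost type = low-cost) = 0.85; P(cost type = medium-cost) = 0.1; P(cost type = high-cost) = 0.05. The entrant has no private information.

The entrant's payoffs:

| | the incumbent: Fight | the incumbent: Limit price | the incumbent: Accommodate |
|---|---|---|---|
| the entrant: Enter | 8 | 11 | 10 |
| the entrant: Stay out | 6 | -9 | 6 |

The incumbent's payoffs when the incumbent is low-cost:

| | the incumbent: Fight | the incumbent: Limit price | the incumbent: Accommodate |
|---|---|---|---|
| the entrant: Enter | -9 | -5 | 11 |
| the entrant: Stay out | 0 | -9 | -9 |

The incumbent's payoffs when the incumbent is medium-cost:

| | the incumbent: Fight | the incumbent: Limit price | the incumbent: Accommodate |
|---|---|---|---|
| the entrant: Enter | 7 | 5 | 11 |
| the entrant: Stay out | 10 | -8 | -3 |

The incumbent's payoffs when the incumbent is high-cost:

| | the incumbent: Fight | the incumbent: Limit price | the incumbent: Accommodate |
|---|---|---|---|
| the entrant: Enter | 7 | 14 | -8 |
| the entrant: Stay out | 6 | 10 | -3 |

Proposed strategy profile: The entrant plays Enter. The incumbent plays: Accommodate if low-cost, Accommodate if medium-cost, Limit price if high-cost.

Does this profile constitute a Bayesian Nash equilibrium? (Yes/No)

Yes

The entrant plays Enter: E[Enter] = 0.85·(10) + 0.1·(10) + 0.05·(11) = 10.05; E[Stay out] = 5.25. Best-responding. ✓
The incumbent (cost type low-cost), facing Enter: Fight gives -9, Limit price gives -5, Accommodate gives 11. Proposed Accommodate is best. ✓
The incumbent (cost type medium-cost), facing Enter: Fight gives 7, Limit price gives 5, Accommodate gives 11. Proposed Accommodate is best. ✓
The incumbent (cost type high-cost), facing Enter: Fight gives 7, Limit price gives 14, Accommodate gives -8. Proposed Limit price is best. ✓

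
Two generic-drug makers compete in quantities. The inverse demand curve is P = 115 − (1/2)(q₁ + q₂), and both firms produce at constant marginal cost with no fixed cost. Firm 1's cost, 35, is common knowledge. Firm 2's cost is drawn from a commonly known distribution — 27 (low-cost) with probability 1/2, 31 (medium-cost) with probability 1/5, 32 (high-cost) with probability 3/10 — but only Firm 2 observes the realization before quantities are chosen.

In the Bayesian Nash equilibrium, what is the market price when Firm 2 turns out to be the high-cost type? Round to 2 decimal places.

Firm 2 with cost c maximizes (115 − (1/2)(q₁+q₂) − c)·q₂, giving q₂(c) = (115 − c − (1/2)q₁).
E[c₂] = 1/2·27 + 1/5·31 + 3/10·32 = 29.3
Firm 1's FOC against E[q₂] yields q₁ = (115 − 2·35 + E[c₂])/(3/2) = (115 − 70 + 29.3)/(3/2) = 49.5333.
q₂(high-cost) = 58.2333, so P = 115 − (1/2)·(49.5333 + 58.2333) = 61.1167.

61.12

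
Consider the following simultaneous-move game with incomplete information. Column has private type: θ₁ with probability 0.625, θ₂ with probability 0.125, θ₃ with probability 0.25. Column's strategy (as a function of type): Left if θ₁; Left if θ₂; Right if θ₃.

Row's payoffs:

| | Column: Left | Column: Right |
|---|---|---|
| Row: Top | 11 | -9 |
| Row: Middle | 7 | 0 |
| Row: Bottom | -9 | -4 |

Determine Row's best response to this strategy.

E[Top] = 0.625·(11) + 0.125·(11) + 0.25·(-9) = 6
E[Middle] = 0.625·(7) + 0.125·(7) + 0.25·(0) = 5.25
E[Bottom] = 0.625·(-9) + 0.125·(-9) + 0.25·(-4) = -7.75
Best response: Top (6 is the largest).

Top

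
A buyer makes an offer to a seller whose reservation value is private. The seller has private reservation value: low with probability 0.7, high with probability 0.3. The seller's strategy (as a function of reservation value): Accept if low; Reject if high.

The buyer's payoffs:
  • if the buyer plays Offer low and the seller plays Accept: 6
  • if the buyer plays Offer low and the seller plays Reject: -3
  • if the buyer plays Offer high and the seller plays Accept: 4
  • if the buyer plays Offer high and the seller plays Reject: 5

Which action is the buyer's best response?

Offer high

Compute the buyer's expected payoff for each action, taking the expectation over the seller's type.
E[Offer low] = 0.7·(6) + 0.3·(-3) = 3.3
E[Offer high] = 0.7·(4) + 0.3·(5) = 4.3
Best response: Offer high (4.3 is the largest).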